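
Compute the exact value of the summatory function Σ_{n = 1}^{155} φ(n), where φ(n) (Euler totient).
Σ_{n ≤ 155} φ(n) = 7356

Compute φ(n) for each 1 ≤ n ≤ 155: φ(1) = 1, φ(2) = 1, φ(3) = 2, φ(4) = 2, φ(5) = 4, φ(6) = 2, φ(7) = 6, φ(8) = 4, φ(9) = 6, φ(10) = 4, φ(11) = 10, φ(12) = 4, φ(13) = 12, φ(14) = 6, φ(15) = 8, φ(16) = 8, φ(17) = 16, φ(18) = 6, φ(19) = 18, φ(20) = 8, φ(21) = 12, φ(22) = 10, φ(23) = 22, φ(24) = 8, φ(25) = 20, φ(26) = 12, φ(27) = 18, φ(28) = 12, φ(29) = 28, φ(30) = 8, φ(31) = 30, φ(32) = 16, φ(33) = 20, φ(34) = 16, φ(35) = 24, φ(36) = 12, φ(37) = 36, φ(38) = 18, φ(39) = 24, φ(40) = 16, φ(41) = 40, φ(42) = 12, φ(43) = 42, φ(44) = 20, φ(45) = 24, φ(46) = 22, φ(47) = 46, φ(48) = 16, φ(49) = 42, φ(50) = 20, φ(51) = 32, φ(52) = 24, φ(53) = 52, φ(54) = 18, φ(55) = 40, φ(56) = 24, φ(57) = 36, φ(58) = 28, φ(59) = 58, φ(60) = 16, φ(61) = 60, φ(62) = 30, φ(63) = 36, φ(64) = 32, φ(65) = 48, φ(66) = 20, φ(67) = 66, φ(68) = 32, φ(69) = 44, φ(70) = 24, φ(71) = 70, φ(72) = 24, φ(73) = 72, φ(74) = 36, φ(75) = 40, φ(76) = 36, φ(77) = 60, φ(78) = 24, φ(79) = 78, φ(80) = 32, φ(81) = 54, φ(82) = 40, φ(83) = 82, φ(84) = 24, φ(85) = 64, φ(86) = 42, φ(87) = 56, φ(88) = 40, φ(89) = 88, φ(90) = 24, φ(91) = 72, φ(92) = 44, φ(93) = 60, φ(94) = 46, φ(95) = 72, φ(96) = 32, φ(97) = 96, φ(98) = 42, φ(99) = 60, φ(100) = 40, φ(101) = 100, φ(102) = 32, φ(103) = 102, φ(104) = 48, φ(105) = 48, φ(106) = 52, φ(107) = 106, φ(108) = 36, φ(109) = 108, φ(110) = 40, φ(111) = 72, φ(112) = 48, φ(113) = 112, φ(114) = 36, φ(115) = 88, φ(116) = 56, φ(117) = 72, φ(118) = 58, φ(119) = 96, φ(120) = 32, φ(121) = 110, φ(122) = 60, φ(123) = 80, φ(124) = 60, φ(125) = 100, φ(126) = 36, φ(127) = 126, φ(128) = 64, φ(129) = 84, φ(130) = 48, φ(131) = 130, φ(132) = 40, φ(133) = 108, φ(134) = 66, φ(135) = 72, φ(136) = 64, φ(137) = 136, φ(138) = 44, φ(139) = 138, φ(140) = 48, φ(141) = 92, φ(142) = 70, φ(143) = 120, φ(144) = 48, φ(145) = 112, φ(146) = 72, φ(147) = 84, φ(148) = 72, φ(149) = 148, φ(150) = 40, φ(151) = 150, φ(152) = 72, φ(153) = 96, φ(154) = 60, φ(155) = 120. Summing all 155 values: 7356. (Average order: Σ_{n ≤ x} φ(n) ~ (3/π²) x². For x = 155, (3/π²)·155² ≈ 7302.72.)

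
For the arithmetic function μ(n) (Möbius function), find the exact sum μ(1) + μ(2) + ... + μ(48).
Σ_{n ≤ 48} μ(n) = -3

Compute μ(n) for each 1 ≤ n ≤ 48: μ(1) = 1, μ(2) = -1, μ(3) = -1, μ(4) = 0, μ(5) = -1, μ(6) = 1, μ(7) = -1, μ(8) = 0, μ(9) = 0, μ(10) = 1, μ(11) = -1, μ(12) = 0, μ(13) = -1, μ(14) = 1, μ(15) = 1, μ(16) = 0, μ(17) = -1, μ(18) = 0, μ(19) = -1, μ(20) = 0, μ(21) = 1, μ(22) = 1, μ(23) = -1, μ(24) = 0, μ(25) = 0, μ(26) = 1, μ(27) = 0, μ(28) = 0, μ(29) = -1, μ(30) = -1, μ(31) = -1, μ(32) = 0, μ(33) = 1, μ(34) = 1, μ(35) = 1, μ(36) = 0, μ(37) = -1, μ(38) = 1, μ(39) = 1, μ(40) = 0, μ(41) = -1, μ(42) = -1, μ(43) = -1, μ(44) = 0, μ(45) = 0, μ(46) = 1, μ(47) = -1, μ(48) = 0. Summing all 48 values: -3. (Mertens function M(x) = Σ_{n ≤ x} μ(n); on average M(x) should be small (PNT ⟺ M(x) = o(x)).)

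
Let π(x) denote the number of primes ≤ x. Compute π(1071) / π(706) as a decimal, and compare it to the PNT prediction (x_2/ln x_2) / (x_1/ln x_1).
π(1071)/π(706) = 180/126 ≈ 1.4286;  PNT prediction ≈ 1.4264.

π(706) = 126 and π(1071) = 180, so π(1071)/π(706) ≈ 1.4286. The PNT-predicted ratio is (1071/ln(1071)) / (706/ln(706)) ≈ 1.4264. The two agree to within a few percent, as expected.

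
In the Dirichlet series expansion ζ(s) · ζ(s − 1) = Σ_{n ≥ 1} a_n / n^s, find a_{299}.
σ(299) = 336

In the product (Σ m^0/m^s)(Σ k / k^s) = Σ (Σ_{d | n} d) / n^s, the coefficient of 1/n^s is σ(n) = Σ_{d | n} d. For n = 299, divisors are [1, 13, 23, 299]; summing: σ(299) = 336.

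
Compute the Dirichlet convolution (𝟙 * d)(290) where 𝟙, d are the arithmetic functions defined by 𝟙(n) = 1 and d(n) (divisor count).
(𝟙 * d)(290) = 27

Divisors of 290: [1, 2, 5, 10, 29, 58, 145, 290]. For each d | 290:
  d = 1: 𝟙(1) · d(290/1) = 1 · 8 = 8
  d = 2: 𝟙(2) · d(290/2) = 1 · 4 = 4
  d = 5: 𝟙(5) · d(290/5) = 1 · 4 = 4
  d = 10: 𝟙(10) · d(290/10) = 1 · 2 = 2
  d = 29: 𝟙(29) · d(290/29) = 1 · 4 = 4
  d = 58: 𝟙(58) · d(290/58) = 1 · 2 = 2
  d = 145: 𝟙(145) · d(290/145) = 1 · 2 = 2
  d = 290: 𝟙(290) · d(290/290) = 1 · 1 = 1
Summing: (𝟙 * d)(290) = 8 + 4 + 4 + 2 + 4 + 2 + 2 + 1 = 27.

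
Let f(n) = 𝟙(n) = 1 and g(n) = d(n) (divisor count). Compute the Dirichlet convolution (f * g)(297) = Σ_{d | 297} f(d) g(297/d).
(𝟙 * d)(297) = 30

Divisors of 297: [1, 3, 9, 11, 27, 33, 99, 297]. For each d | 297:
  d = 1: 𝟙(1) · d(297/1) = 1 · 8 = 8
  d = 3: 𝟙(3) · d(297/3) = 1 · 6 = 6
  d = 9: 𝟙(9) · d(297/9) = 1 · 4 = 4
  d = 11: 𝟙(11) · d(297/11) = 1 · 4 = 4
  d = 27: 𝟙(27) · d(297/27) = 1 · 2 = 2
  d = 33: 𝟙(33) · d(297/33) = 1 · 3 = 3
  d = 99: 𝟙(99) · d(297/99) = 1 · 2 = 2
  d = 297: 𝟙(297) · d(297/297) = 1 · 1 = 1
Summing: (𝟙 * d)(297) = 8 + 6 + 4 + 4 + 2 + 3 + 2 + 1 = 30.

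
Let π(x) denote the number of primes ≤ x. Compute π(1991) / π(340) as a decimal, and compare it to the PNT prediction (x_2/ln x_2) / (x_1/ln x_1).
π(1991)/π(340) = 300/68 ≈ 4.4118;  PNT prediction ≈ 4.4934.

π(340) = 68 and π(1991) = 300, so π(1991)/π(340) ≈ 4.4118. The PNT-predicted ratio is (1991/ln(1991)) / (340/ln(340)) ≈ 4.4934. The two agree to within a few percent, as expected.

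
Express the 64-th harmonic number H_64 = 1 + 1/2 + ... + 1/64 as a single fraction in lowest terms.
H_64 = 623171679694215690971693339/131362987122535807501262400

Direct summation: H_64 = 1 + 1/2 + ... + 1/64. The least common denominator is lcm(1, ..., 64) = 1182266884102822267511361600; over this denominator the numerator is 1182266884102822267511361600 + 591133442051411133755680800 + 394088961367607422503787200 + 295566721025705566877840400 + 236453376820564453502272320 + 197044480683803711251893600 + 168895269157546038215908800 + 147783360512852783438920200 + 131362987122535807501262400 + 118226688410282226751136160 + 107478807645711115228305600 + 98522240341901855625946800 + 90943606469447866731643200 + 84447634578773019107954400 + 78817792273521484500757440 + 73891680256426391719460100 + 69545110829577780441844800 + 65681493561267903750631200 + 62224572847516961447966400 + 59113344205141113375568080 + 56298423052515346071969600 + 53739403822855557614152800 + 51402908004470533370059200 + 49261120170950927812973400 + 47290675364112890700454464 + 45471803234723933365821600 + 43787662374178602500420800 + 42223817289386509553977200 + 40767823589752491983150400 + 39408896136760742250378720 + 38137641422671686048753600 + 36945840128213195859730050 + 35826269215237038409435200 + 34772555414788890220922400 + 33779053831509207643181760 + 32840746780633951875315600 + 31953159029806007230036800 + 31112286423758480723983200 + 30314535489815955577214400 + 29556672102570556687784040 + 28835777661044445549057600 + 28149211526257673035984800 + 27494578700065634128171200 + 26869701911427778807076400 + 26272597424507161500252480 + 25701454002235266685029600 + 25154614555379197181092800 + 24630560085475463906486700 + 24127895593935148316558400 + 23645337682056445350227232 + 23181703609859260147281600 + 22735901617361966682910800 + 22306922341562684292667200 + 21893831187089301250210400 + 21495761529142223045661120 + 21111908644693254776988600 + 20741524282505653815988800 + 20383911794876245991575200 + 20038421764454614703582400 + 19704448068380371125189360 + 19381424329554463401825600 + 19068820711335843024376800 + 18766141017505115357323200 + 18472920064106597929865025 = 5608545117247941218745240051, so H_64 = 5608545117247941218745240051/1182266884102822267511361600; reducing by gcd(5608545117247941218745240051, 1182266884102822267511361600) = 9 gives 623171679694215690971693339/131362987122535807501262400 ≈ 4.74389. (The PNT-adjacent estimate ln(64) + γ ≈ 4.73610 matches within O(1/n).)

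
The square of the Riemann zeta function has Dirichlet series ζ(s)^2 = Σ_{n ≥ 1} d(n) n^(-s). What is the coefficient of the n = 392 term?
d(392) = 12

ζ(s)^2 = (Σ 1/m^s)(Σ 1/k^s). The coefficient of 1/n^s in the product is the number of ordered pairs (m, k) with mk = n, which equals d(n). For n = 392, divisors are [1, 2, 4, 7, 8, 14, 28, 49, 56, 98, 196, 392], so d(392) = 12.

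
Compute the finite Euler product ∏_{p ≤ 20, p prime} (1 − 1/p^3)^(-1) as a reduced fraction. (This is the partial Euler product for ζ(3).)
∏ = 3674541645775/3057655868928

The primes p ≤ 20 are [2, 3, 5, 7, 11, 13, 17, 19]. For each prime, (1 − 1/p^3)^(-1) = p^3 / (p^3 − 1). The product is (1 − 1/2^3)^(-1), (1 − 1/3^3)^(-1), (1 − 1/5^3)^(-1), (1 − 1/7^3)^(-1), (1 − 1/11^3)^(-1), (1 − 1/13^3)^(-1), (1 − 1/17^3)^(-1), (1 − 1/19^3)^(-1) = ∏ p^3 / (p^3 − 1) = 3674541645775/3057655868928.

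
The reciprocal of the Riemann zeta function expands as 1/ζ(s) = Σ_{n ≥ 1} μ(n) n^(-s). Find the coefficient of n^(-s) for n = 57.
μ(57) = 1

Factor n = 57 = 3 · 19. μ(n) = 0 if any exponent ≥ 2 (not squarefree); otherwise μ(n) = (−1)^{ω(n)} where ω(n) is the number of distinct prime factors. Applying: μ(57) = 1.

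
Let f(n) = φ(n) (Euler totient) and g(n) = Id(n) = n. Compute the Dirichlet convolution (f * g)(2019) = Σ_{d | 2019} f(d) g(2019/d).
(φ * Id)(2019) = 6725

Divisors of 2019: [1, 3, 673, 2019]. For each d | 2019:
  d = 1: φ(1) · Id(2019/1) = 1 · 2019 = 2019
  d = 3: φ(3) · Id(2019/3) = 2 · 673 = 1346
  d = 673: φ(673) · Id(2019/673) = 672 · 3 = 2016
  d = 2019: φ(2019) · Id(2019/2019) = 1344 · 1 = 1344
Summing: (φ * Id)(2019) = 2019 + 1346 + 2016 + 1344 = 6725.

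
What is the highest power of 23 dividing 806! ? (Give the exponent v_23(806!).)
v_23(806!) = 36

Legendre's formula: v_p(n!) = Σ_{k ≥ 1} ⌊n / p^k⌋. For p = 23, n = 806, the terms are:
  ⌊806/23^1⌋ = ⌊806/23⌋ = 35
  ⌊806/23^2⌋ = ⌊806/529⌋ = 1
(the next term ⌊806/23^3⌋ = 0, terminating the sum). Summing: v_23(806!) = 35 + 1 = 36.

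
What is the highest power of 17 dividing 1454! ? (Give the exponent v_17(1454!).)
v_17(1454!) = 90

Legendre's formula: v_p(n!) = Σ_{k ≥ 1} ⌊n / p^k⌋. For p = 17, n = 1454, the terms are:
  ⌊1454/17^1⌋ = ⌊1454/17⌋ = 85
  ⌊1454/17^2⌋ = ⌊1454/289⌋ = 5
(the next term ⌊1454/17^3⌋ = 0, terminating the sum). Summing: v_17(1454!) = 85 + 5 = 90.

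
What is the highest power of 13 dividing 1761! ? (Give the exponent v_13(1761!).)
v_13(1761!) = 145

Legendre's formula: v_p(n!) = Σ_{k ≥ 1} ⌊n / p^k⌋. For p = 13, n = 1761, the terms are:
  ⌊1761/13^1⌋ = ⌊1761/13⌋ = 135
  ⌊1761/13^2⌋ = ⌊1761/169⌋ = 10
(the next term ⌊1761/13^3⌋ = 0, terminating the sum). Summing: v_13(1761!) = 135 + 10 = 145.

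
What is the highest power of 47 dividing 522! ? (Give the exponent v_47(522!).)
v_47(522!) = 11

Legendre's formula: v_p(n!) = Σ_{k ≥ 1} ⌊n / p^k⌋. For p = 47, n = 522, the terms are:
  ⌊522/47^1⌋ = ⌊522/47⌋ = 11
(the next term ⌊522/47^2⌋ = 0, terminating the sum). Summing: v_47(522!) = 11 = 11.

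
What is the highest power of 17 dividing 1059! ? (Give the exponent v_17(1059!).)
v_17(1059!) = 65

Legendre's formula: v_p(n!) = Σ_{k ≥ 1} ⌊n / p^k⌋. For p = 17, n = 1059, the terms are:
  ⌊1059/17^1⌋ = ⌊1059/17⌋ = 62
  ⌊1059/17^2⌋ = ⌊1059/289⌋ = 3
(the next term ⌊1059/17^3⌋ = 0, terminating the sum). Summing: v_17(1059!) = 62 + 3 = 65.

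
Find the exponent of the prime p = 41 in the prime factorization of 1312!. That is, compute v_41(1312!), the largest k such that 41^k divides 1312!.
v_41(1312!) = 32

Legendre's formula: v_p(n!) = Σ_{k ≥ 1} ⌊n / p^k⌋. For p = 41, n = 1312, the terms are:
  ⌊1312/41^1⌋ = ⌊1312/41⌋ = 32
(the next term ⌊1312/41^2⌋ = 0, terminating the sum). Summing: v_41(1312!) = 32 = 32.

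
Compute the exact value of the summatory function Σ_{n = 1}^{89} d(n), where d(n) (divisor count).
Σ_{n ≤ 89} d(n) = 413

Compute d(n) for each 1 ≤ n ≤ 89: d(1) = 1, d(2) = 2, d(3) = 2, d(4) = 3, d(5) = 2, d(6) = 4, d(7) = 2, d(8) = 4, d(9) = 3, d(10) = 4, d(11) = 2, d(12) = 6, d(13) = 2, d(14) = 4, d(15) = 4, d(16) = 5, d(17) = 2, d(18) = 6, d(19) = 2, d(20) = 6, d(21) = 4, d(22) = 4, d(23) = 2, d(24) = 8, d(25) = 3, d(26) = 4, d(27) = 4, d(28) = 6, d(29) = 2, d(30) = 8, d(31) = 2, d(32) = 6, d(33) = 4, d(34) = 4, d(35) = 4, d(36) = 9, d(37) = 2, d(38) = 4, d(39) = 4, d(40) = 8, d(41) = 2, d(42) = 8, d(43) = 2, d(44) = 6, d(45) = 6, d(46) = 4, d(47) = 2, d(48) = 10, d(49) = 3, d(50) = 6, d(51) = 4, d(52) = 6, d(53) = 2, d(54) = 8, d(55) = 4, d(56) = 8, d(57) = 4, d(58) = 4, d(59) = 2, d(60) = 12, d(61) = 2, d(62) = 4, d(63) = 6, d(64) = 7, d(65) = 4, d(66) = 8, d(67) = 2, d(68) = 6, d(69) = 4, d(70) = 8, d(71) = 2, d(72) = 12, d(73) = 2, d(74) = 4, d(75) = 6, d(76) = 6, d(77) = 4, d(78) = 8, d(79) = 2, d(80) = 10, d(81) = 5, d(82) = 4, d(83) = 2, d(84) = 12, d(85) = 4, d(86) = 4, d(87) = 4, d(88) = 8, d(89) = 2. Summing all 89 values: 413. (Dirichlet's divisor formula: Σ_{n ≤ x} d(n) = x ln(x) + (2γ − 1) x + O(√x). For x = 89, the asymptotic estimate is ≈ 413.23.)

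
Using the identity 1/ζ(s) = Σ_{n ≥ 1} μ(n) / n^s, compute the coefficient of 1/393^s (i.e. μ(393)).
μ(393) = 1

Factor n = 393 = 3 · 131. μ(n) = 0 if any exponent ≥ 2 (not squarefree); otherwise μ(n) = (−1)^{ω(n)} where ω(n) is the number of distinct prime factors. Applying: μ(393) = 1.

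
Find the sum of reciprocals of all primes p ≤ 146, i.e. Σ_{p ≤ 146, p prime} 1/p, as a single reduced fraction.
Σ 1/p = 18825509850919239131453102166593625244431364344421618363/10014646650599190067509233131649940057366334653200433090

π(146) = 34, so the primes ≤ 146 are [2, 3, 5, 7, 11, 13, 17, 19, 23, 29, 31, 37, 41, 43, 47, 53, 59, 61, 67, 71, 73, 79, 83, 89, 97, 101, 103, 107, 109, 113, 127, 131, 137, 139]. Summing 1/p over these primes: 18825509850919239131453102166593625244431364344421618363/10014646650599190067509233131649940057366334653200433090 ≈ 1.8798. Mertens estimate ln ln(146) + 0.2615 ≈ 1.8677.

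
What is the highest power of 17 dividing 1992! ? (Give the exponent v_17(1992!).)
v_17(1992!) = 123

Legendre's formula: v_p(n!) = Σ_{k ≥ 1} ⌊n / p^k⌋. For p = 17, n = 1992, the terms are:
  ⌊1992/17^1⌋ = ⌊1992/17⌋ = 117
  ⌊1992/17^2⌋ = ⌊1992/289⌋ = 6
(the next term ⌊1992/17^3⌋ = 0, terminating the sum). Summing: v_17(1992!) = 117 + 6 = 123.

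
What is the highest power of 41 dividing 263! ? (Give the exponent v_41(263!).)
v_41(263!) = 6

Legendre's formula: v_p(n!) = Σ_{k ≥ 1} ⌊n / p^k⌋. For p = 41, n = 263, the terms are:
  ⌊263/41^1⌋ = ⌊263/41⌋ = 6
(the next term ⌊263/41^2⌋ = 0, terminating the sum). Summing: v_41(263!) = 6 = 6.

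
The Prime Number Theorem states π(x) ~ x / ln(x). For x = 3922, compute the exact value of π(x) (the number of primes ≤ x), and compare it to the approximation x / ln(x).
π(3922) = 543;  x/ln(x) ≈ 473.99;  relative error ≈ 12.71%.

Directly count primes up to 3922: π(3922) = 543. The PNT approximation gives 3922/ln(3922) ≈ 3922/8.27436 ≈ 473.99. Relative error (π(x) − x/ln(x)) / π(x) ≈ 12.71%; the approximation is known to undercount slightly (Li(x) is a better estimate).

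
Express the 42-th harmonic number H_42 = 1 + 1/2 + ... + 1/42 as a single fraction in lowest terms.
H_42 = 12309312989335019/2844937529085600

Direct summation: H_42 = 1 + 1/2 + ... + 1/42. The least common denominator is lcm(1, ..., 42) = 219060189739591200; over this denominator the numerator is 219060189739591200 + 109530094869795600 + 73020063246530400 + 54765047434897800 + 43812037947918240 + 36510031623265200 + 31294312819941600 + 27382523717448900 + 24340021082176800 + 21906018973959120 + 19914562703599200 + 18255015811632600 + 16850783826122400 + 15647156409970800 + 14604012649306080 + 13691261858724450 + 12885893514093600 + 12170010541088400 + 11529483670504800 + 10953009486979560 + 10431437606647200 + 9957281351799600 + 9524356075634400 + 9127507905816300 + 8762407589583648 + 8425391913061200 + 8113340360725600 + 7823578204985400 + 7553799646192800 + 7302006324653040 + 7066457733535200 + 6845630929362225 + 6638187567866400 + 6442946757046800 + 6258862563988320 + 6085005270544200 + 5920545668637600 + 5764741835252400 + 5616927942040800 + 5476504743489780 + 5342931457063200 + 5215718803323600 = 947817100178796463, so H_42 = 947817100178796463/219060189739591200; reducing by gcd(947817100178796463, 219060189739591200) = 77 gives 12309312989335019/2844937529085600 ≈ 4.32674. (The PNT-adjacent estimate ln(42) + γ ≈ 4.31489 matches within O(1/n).)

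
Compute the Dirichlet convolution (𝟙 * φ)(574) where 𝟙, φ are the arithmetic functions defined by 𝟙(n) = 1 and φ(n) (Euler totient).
(𝟙 * φ)(574) = 574

Divisors of 574: [1, 2, 7, 14, 41, 82, 287, 574]. For each d | 574:
  d = 1: 𝟙(1) · φ(574/1) = 1 · 240 = 240
  d = 2: 𝟙(2) · φ(574/2) = 1 · 240 = 240
  d = 7: 𝟙(7) · φ(574/7) = 1 · 40 = 40
  d = 14: 𝟙(14) · φ(574/14) = 1 · 40 = 40
  d = 41: 𝟙(41) · φ(574/41) = 1 · 6 = 6
  d = 82: 𝟙(82) · φ(574/82) = 1 · 6 = 6
  d = 287: 𝟙(287) · φ(574/287) = 1 · 1 = 1
  d = 574: 𝟙(574) · φ(574/574) = 1 · 1 = 1
Summing: (𝟙 * φ)(574) = 240 + 240 + 40 + 40 + 6 + 6 + 1 + 1 = 574.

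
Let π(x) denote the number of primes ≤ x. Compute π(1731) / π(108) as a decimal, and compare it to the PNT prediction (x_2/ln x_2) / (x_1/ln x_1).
π(1731)/π(108) = 269/28 ≈ 9.6071;  PNT prediction ≈ 10.0643.

π(108) = 28 and π(1731) = 269, so π(1731)/π(108) ≈ 9.6071. The PNT-predicted ratio is (1731/ln(1731)) / (108/ln(108)) ≈ 10.0643. The two agree to within a few percent, as expected.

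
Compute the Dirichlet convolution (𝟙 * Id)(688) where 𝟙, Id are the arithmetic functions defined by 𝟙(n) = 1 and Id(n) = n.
(𝟙 * Id)(688) = 1364

Divisors of 688: [1, 2, 4, 8, 16, 43, 86, 172, 344, 688]. For each d | 688:
  d = 1: 𝟙(1) · Id(688/1) = 1 · 688 = 688
  d = 2: 𝟙(2) · Id(688/2) = 1 · 344 = 344
  d = 4: 𝟙(4) · Id(688/4) = 1 · 172 = 172
  d = 8: 𝟙(8) · Id(688/8) = 1 · 86 = 86
  d = 16: 𝟙(16) · Id(688/16) = 1 · 43 = 43
  d = 43: 𝟙(43) · Id(688/43) = 1 · 16 = 16
  d = 86: 𝟙(86) · Id(688/86) = 1 · 8 = 8
  d = 172: 𝟙(172) · Id(688/172) = 1 · 4 = 4
  d = 344: 𝟙(344) · Id(688/344) = 1 · 2 = 2
  d = 688: 𝟙(688) · Id(688/688) = 1 · 1 = 1
Summing: (𝟙 * Id)(688) = 688 + 344 + 172 + 86 + 43 + 16 + 8 + 4 + 2 + 1 = 1364.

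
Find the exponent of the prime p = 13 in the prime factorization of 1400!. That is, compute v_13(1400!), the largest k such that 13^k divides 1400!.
v_13(1400!) = 115

Legendre's formula: v_p(n!) = Σ_{k ≥ 1} ⌊n / p^k⌋. For p = 13, n = 1400, the terms are:
  ⌊1400/13^1⌋ = ⌊1400/13⌋ = 107
  ⌊1400/13^2⌋ = ⌊1400/169⌋ = 8
(the next term ⌊1400/13^3⌋ = 0, terminating the sum). Summing: v_13(1400!) = 107 + 8 = 115.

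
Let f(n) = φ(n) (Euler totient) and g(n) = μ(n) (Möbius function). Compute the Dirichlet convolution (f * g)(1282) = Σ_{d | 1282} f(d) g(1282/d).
(φ * μ)(1282) = 0

Divisors of 1282: [1, 2, 641, 1282]. For each d | 1282:
  d = 1: φ(1) · μ(1282/1) = 1 · 1 = 1
  d = 2: φ(2) · μ(1282/2) = 1 · -1 = -1
  d = 641: φ(641) · μ(1282/641) = 640 · -1 = -640
  d = 1282: φ(1282) · μ(1282/1282) = 640 · 1 = 640
Summing: (φ * μ)(1282) = 1 + -1 + -640 + 640 = 0.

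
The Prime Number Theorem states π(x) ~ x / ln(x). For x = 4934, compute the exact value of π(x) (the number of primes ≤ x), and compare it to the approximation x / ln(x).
π(4934) = 659;  x/ln(x) ≈ 580.20;  relative error ≈ 11.96%.

Directly count primes up to 4934: π(4934) = 659. The PNT approximation gives 4934/ln(4934) ≈ 4934/8.50391 ≈ 580.20. Relative error (π(x) − x/ln(x)) / π(x) ≈ 11.96%; the approximation is known to undercount slightly (Li(x) is a better estimate).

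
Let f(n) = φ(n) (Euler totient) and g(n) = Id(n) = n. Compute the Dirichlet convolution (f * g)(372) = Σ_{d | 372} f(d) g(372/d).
(φ * Id)(372) = 2440

Divisors of 372: [1, 2, 3, 4, 6, 12, 31, 62, 93, 124, 186, 372]. For each d | 372:
  d = 1: φ(1) · Id(372/1) = 1 · 372 = 372
  d = 2: φ(2) · Id(372/2) = 1 · 186 = 186
  d = 3: φ(3) · Id(372/3) = 2 · 124 = 248
  d = 4: φ(4) · Id(372/4) = 2 · 93 = 186
  d = 6: φ(6) · Id(372/6) = 2 · 62 = 124
  d = 12: φ(12) · Id(372/12) = 4 · 31 = 124
  d = 31: φ(31) · Id(372/31) = 30 · 12 = 360
  d = 62: φ(62) · Id(372/62) = 30 · 6 = 180
  d = 93: φ(93) · Id(372/93) = 60 · 4 = 240
  d = 124: φ(124) · Id(372/124) = 60 · 3 = 180
  d = 186: φ(186) · Id(372/186) = 60 · 2 = 120
  d = 372: φ(372) · Id(372/372) = 120 · 1 = 120
Summing: (φ * Id)(372) = 372 + 186 + 248 + 186 + 124 + 124 + 360 + 180 + 240 + 180 + 120 + 120 = 2440.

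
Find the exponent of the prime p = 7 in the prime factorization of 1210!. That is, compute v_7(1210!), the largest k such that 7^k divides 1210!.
v_7(1210!) = 199

Legendre's formula: v_p(n!) = Σ_{k ≥ 1} ⌊n / p^k⌋. For p = 7, n = 1210, the terms are:
  ⌊1210/7^1⌋ = ⌊1210/7⌋ = 172
  ⌊1210/7^2⌋ = ⌊1210/49⌋ = 24
  ⌊1210/7^3⌋ = ⌊1210/343⌋ = 3
(the next term ⌊1210/7^4⌋ = 0, terminating the sum). Summing: v_7(1210!) = 172 + 24 + 3 = 199.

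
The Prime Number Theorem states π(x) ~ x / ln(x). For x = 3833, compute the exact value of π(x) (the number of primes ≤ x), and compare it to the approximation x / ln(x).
π(3833) = 532;  x/ln(x) ≈ 464.53;  relative error ≈ 12.68%.

Directly count primes up to 3833: π(3833) = 532. The PNT approximation gives 3833/ln(3833) ≈ 3833/8.25140 ≈ 464.53. Relative error (π(x) − x/ln(x)) / π(x) ≈ 12.68%; the approximation is known to undercount slightly (Li(x) is a better estimate).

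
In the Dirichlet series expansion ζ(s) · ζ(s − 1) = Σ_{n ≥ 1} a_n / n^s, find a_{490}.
σ(490) = 1026

In the product (Σ m^0/m^s)(Σ k / k^s) = Σ (Σ_{d | n} d) / n^s, the coefficient of 1/n^s is σ(n) = Σ_{d | n} d. For n = 490, divisors are [1, 2, 5, 7, 10, 14, 35, 49, 70, 98, 245, 490]; summing: σ(490) = 1026.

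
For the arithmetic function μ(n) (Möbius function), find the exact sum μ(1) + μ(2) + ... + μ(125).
Σ_{n ≤ 125} μ(n) = -1

Compute μ(n) for each 1 ≤ n ≤ 125: μ(1) = 1, μ(2) = -1, μ(3) = -1, μ(4) = 0, μ(5) = -1, μ(6) = 1, μ(7) = -1, μ(8) = 0, μ(9) = 0, μ(10) = 1, μ(11) = -1, μ(12) = 0, μ(13) = -1, μ(14) = 1, μ(15) = 1, μ(16) = 0, μ(17) = -1, μ(18) = 0, μ(19) = -1, μ(20) = 0, μ(21) = 1, μ(22) = 1, μ(23) = -1, μ(24) = 0, μ(25) = 0, μ(26) = 1, μ(27) = 0, μ(28) = 0, μ(29) = -1, μ(30) = -1, μ(31) = -1, μ(32) = 0, μ(33) = 1, μ(34) = 1, μ(35) = 1, μ(36) = 0, μ(37) = -1, μ(38) = 1, μ(39) = 1, μ(40) = 0, μ(41) = -1, μ(42) = -1, μ(43) = -1, μ(44) = 0, μ(45) = 0, μ(46) = 1, μ(47) = -1, μ(48) = 0, μ(49) = 0, μ(50) = 0, μ(51) = 1, μ(52) = 0, μ(53) = -1, μ(54) = 0, μ(55) = 1, μ(56) = 0, μ(57) = 1, μ(58) = 1, μ(59) = -1, μ(60) = 0, μ(61) = -1, μ(62) = 1, μ(63) = 0, μ(64) = 0, μ(65) = 1, μ(66) = -1, μ(67) = -1, μ(68) = 0, μ(69) = 1, μ(70) = -1, μ(71) = -1, μ(72) = 0, μ(73) = -1, μ(74) = 1, μ(75) = 0, μ(76) = 0, μ(77) = 1, μ(78) = -1, μ(79) = -1, μ(80) = 0, μ(81) = 0, μ(82) = 1, μ(83) = -1, μ(84) = 0, μ(85) = 1, μ(86) = 1, μ(87) = 1, μ(88) = 0, μ(89) = -1, μ(90) = 0, μ(91) = 1, μ(92) = 0, μ(93) = 1, μ(94) = 1, μ(95) = 1, μ(96) = 0, μ(97) = -1, μ(98) = 0, μ(99) = 0, μ(100) = 0, μ(101) = -1, μ(102) = -1, μ(103) = -1, μ(104) = 0, μ(105) = -1, μ(106) = 1, μ(107) = -1, μ(108) = 0, μ(109) = -1, μ(110) = -1, μ(111) = 1, μ(112) = 0, μ(113) = -1, μ(114) = -1, μ(115) = 1, μ(116) = 0, μ(117) = 0, μ(118) = 1, μ(119) = 1, μ(120) = 0, μ(121) = 0, μ(122) = 1, μ(123) = 1, μ(124) = 0, μ(125) = 0. Summing all 125 values: -1. (Mertens function M(x) = Σ_{n ≤ x} μ(n); on average M(x) should be small (PNT ⟺ M(x) = o(x)).)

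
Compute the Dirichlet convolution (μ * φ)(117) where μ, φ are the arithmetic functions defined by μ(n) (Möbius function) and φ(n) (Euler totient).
(μ * φ)(117) = 44

Divisors of 117: [1, 3, 9, 13, 39, 117]. For each d | 117:
  d = 1: μ(1) · φ(117/1) = 1 · 72 = 72
  d = 3: μ(3) · φ(117/3) = -1 · 24 = -24
  d = 9: μ(9) · φ(117/9) = 0 · 12 = 0
  d = 13: μ(13) · φ(117/13) = -1 · 6 = -6
  d = 39: μ(39) · φ(117/39) = 1 · 2 = 2
  d = 117: μ(117) · φ(117/117) = 0 · 1 = 0
Summing: (μ * φ)(117) = 72 + -24 + 0 + -6 + 2 + 0 = 44.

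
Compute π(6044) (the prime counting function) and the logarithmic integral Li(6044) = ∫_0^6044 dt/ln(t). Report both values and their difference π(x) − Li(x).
π(6044) = 788;  Li(6044) ≈ 805.47;  π(x) − Li(x) ≈ -17.47.

Direct count of primes ≤ 6044 gives π(6044) = 788. Numerical evaluation of the logarithmic integral gives Li(6044) ≈ 805.47. The difference π(x) − Li(x) ≈ -17.47 is typically negative for small/moderate x (Li(x) overestimates), though Littlewood's theorem shows this sign changes infinitely often.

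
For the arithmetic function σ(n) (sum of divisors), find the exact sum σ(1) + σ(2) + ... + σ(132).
Σ_{n ≤ 132} σ(n) = 14431

Compute σ(n) for each 1 ≤ n ≤ 132: σ(1) = 1, σ(2) = 3, σ(3) = 4, σ(4) = 7, σ(5) = 6, σ(6) = 12, σ(7) = 8, σ(8) = 15, σ(9) = 13, σ(10) = 18, σ(11) = 12, σ(12) = 28, σ(13) = 14, σ(14) = 24, σ(15) = 24, σ(16) = 31, σ(17) = 18, σ(18) = 39, σ(19) = 20, σ(20) = 42, σ(21) = 32, σ(22) = 36, σ(23) = 24, σ(24) = 60, σ(25) = 31, σ(26) = 42, σ(27) = 40, σ(28) = 56, σ(29) = 30, σ(30) = 72, σ(31) = 32, σ(32) = 63, σ(33) = 48, σ(34) = 54, σ(35) = 48, σ(36) = 91, σ(37) = 38, σ(38) = 60, σ(39) = 56, σ(40) = 90, σ(41) = 42, σ(42) = 96, σ(43) = 44, σ(44) = 84, σ(45) = 78, σ(46) = 72, σ(47) = 48, σ(48) = 124, σ(49) = 57, σ(50) = 93, σ(51) = 72, σ(52) = 98, σ(53) = 54, σ(54) = 120, σ(55) = 72, σ(56) = 120, σ(57) = 80, σ(58) = 90, σ(59) = 60, σ(60) = 168, σ(61) = 62, σ(62) = 96, σ(63) = 104, σ(64) = 127, σ(65) = 84, σ(66) = 144, σ(67) = 68, σ(68) = 126, σ(69) = 96, σ(70) = 144, σ(71) = 72, σ(72) = 195, σ(73) = 74, σ(74) = 114, σ(75) = 124, σ(76) = 140, σ(77) = 96, σ(78) = 168, σ(79) = 80, σ(80) = 186, σ(81) = 121, σ(82) = 126, σ(83) = 84, σ(84) = 224, σ(85) = 108, σ(86) = 132, σ(87) = 120, σ(88) = 180, σ(89) = 90, σ(90) = 234, σ(91) = 112, σ(92) = 168, σ(93) = 128, σ(94) = 144, σ(95) = 120, σ(96) = 252, σ(97) = 98, σ(98) = 171, σ(99) = 156, σ(100) = 217, σ(101) = 102, σ(102) = 216, σ(103) = 104, σ(104) = 210, σ(105) = 192, σ(106) = 162, σ(107) = 108, σ(108) = 280, σ(109) = 110, σ(110) = 216, σ(111) = 152, σ(112) = 248, σ(113) = 114, σ(114) = 240, σ(115) = 144, σ(116) = 210, σ(117) = 182, σ(118) = 180, σ(119) = 144, σ(120) = 360, σ(121) = 133, σ(122) = 186, σ(123) = 168, σ(124) = 224, σ(125) = 156, σ(126) = 312, σ(127) = 128, σ(128) = 255, σ(129) = 176, σ(130) = 252, σ(131) = 132, σ(132) = 336. Summing all 132 values: 14431. (Average order: Σ_{n ≤ x} σ(n) ~ (π²/12) x². For x = 132, (π²/12)·132² ≈ 14330.67.)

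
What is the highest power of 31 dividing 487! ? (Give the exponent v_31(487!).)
v_31(487!) = 15

Legendre's formula: v_p(n!) = Σ_{k ≥ 1} ⌊n / p^k⌋. For p = 31, n = 487, the terms are:
  ⌊487/31^1⌋ = ⌊487/31⌋ = 15
(the next term ⌊487/31^2⌋ = 0, terminating the sum). Summing: v_31(487!) = 15 = 15.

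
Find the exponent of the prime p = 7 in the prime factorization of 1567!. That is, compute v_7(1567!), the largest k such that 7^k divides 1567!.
v_7(1567!) = 258

Legendre's formula: v_p(n!) = Σ_{k ≥ 1} ⌊n / p^k⌋. For p = 7, n = 1567, the terms are:
  ⌊1567/7^1⌋ = ⌊1567/7⌋ = 223
  ⌊1567/7^2⌋ = ⌊1567/49⌋ = 31
  ⌊1567/7^3⌋ = ⌊1567/343⌋ = 4
(the next term ⌊1567/7^4⌋ = 0, terminating the sum). Summing: v_7(1567!) = 223 + 31 + 4 = 258.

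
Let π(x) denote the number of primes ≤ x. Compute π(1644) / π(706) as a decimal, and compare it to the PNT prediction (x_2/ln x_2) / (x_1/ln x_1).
π(1644)/π(706) = 259/126 ≈ 2.0556;  PNT prediction ≈ 2.0628.

π(706) = 126 and π(1644) = 259, so π(1644)/π(706) ≈ 2.0556. The PNT-predicted ratio is (1644/ln(1644)) / (706/ln(706)) ≈ 2.0628. The two agree to within a few percent, as expected.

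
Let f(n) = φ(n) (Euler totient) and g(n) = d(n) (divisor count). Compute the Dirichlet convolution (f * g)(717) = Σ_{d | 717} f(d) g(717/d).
(φ * d)(717) = 960

Divisors of 717: [1, 3, 239, 717]. For each d | 717:
  d = 1: φ(1) · d(717/1) = 1 · 4 = 4
  d = 3: φ(3) · d(717/3) = 2 · 2 = 4
  d = 239: φ(239) · d(717/239) = 238 · 2 = 476
  d = 717: φ(717) · d(717/717) = 476 · 1 = 476
Summing: (φ * d)(717) = 4 + 4 + 476 + 476 = 960.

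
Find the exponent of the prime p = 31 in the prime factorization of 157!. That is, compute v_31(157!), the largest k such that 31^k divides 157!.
v_31(157!) = 5

Legendre's formula: v_p(n!) = Σ_{k ≥ 1} ⌊n / p^k⌋. For p = 31, n = 157, the terms are:
  ⌊157/31^1⌋ = ⌊157/31⌋ = 5
(the next term ⌊157/31^2⌋ = 0, terminating the sum). Summing: v_31(157!) = 5 = 5.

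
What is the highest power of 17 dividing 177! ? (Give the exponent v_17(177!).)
v_17(177!) = 10

Legendre's formula: v_p(n!) = Σ_{k ≥ 1} ⌊n / p^k⌋. For p = 17, n = 177, the terms are:
  ⌊177/17^1⌋ = ⌊177/17⌋ = 10
(the next term ⌊177/17^2⌋ = 0, terminating the sum). Summing: v_17(177!) = 10 = 10.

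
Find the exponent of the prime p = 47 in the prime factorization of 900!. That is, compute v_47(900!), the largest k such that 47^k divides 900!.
v_47(900!) = 19

Legendre's formula: v_p(n!) = Σ_{k ≥ 1} ⌊n / p^k⌋. For p = 47, n = 900, the terms are:
  ⌊900/47^1⌋ = ⌊900/47⌋ = 19
(the next term ⌊900/47^2⌋ = 0, terminating the sum). Summing: v_47(900!) = 19 = 19.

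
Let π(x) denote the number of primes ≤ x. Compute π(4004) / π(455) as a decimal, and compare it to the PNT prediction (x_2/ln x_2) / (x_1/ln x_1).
π(4004)/π(455) = 552/87 ≈ 6.3448;  PNT prediction ≈ 6.4929.

π(455) = 87 and π(4004) = 552, so π(4004)/π(455) ≈ 6.3448. The PNT-predicted ratio is (4004/ln(4004)) / (455/ln(455)) ≈ 6.4929. The two agree to within a few percent, as expected.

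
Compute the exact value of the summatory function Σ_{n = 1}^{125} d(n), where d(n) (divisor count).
Σ_{n ≤ 125} d(n) = 623

Compute d(n) for each 1 ≤ n ≤ 125: d(1) = 1, d(2) = 2, d(3) = 2, d(4) = 3, d(5) = 2, d(6) = 4, d(7) = 2, d(8) = 4, d(9) = 3, d(10) = 4, d(11) = 2, d(12) = 6, d(13) = 2, d(14) = 4, d(15) = 4, d(16) = 5, d(17) = 2, d(18) = 6, d(19) = 2, d(20) = 6, d(21) = 4, d(22) = 4, d(23) = 2, d(24) = 8, d(25) = 3, d(26) = 4, d(27) = 4, d(28) = 6, d(29) = 2, d(30) = 8, d(31) = 2, d(32) = 6, d(33) = 4, d(34) = 4, d(35) = 4, d(36) = 9, d(37) = 2, d(38) = 4, d(39) = 4, d(40) = 8, d(41) = 2, d(42) = 8, d(43) = 2, d(44) = 6, d(45) = 6, d(46) = 4, d(47) = 2, d(48) = 10, d(49) = 3, d(50) = 6, d(51) = 4, d(52) = 6, d(53) = 2, d(54) = 8, d(55) = 4, d(56) = 8, d(57) = 4, d(58) = 4, d(59) = 2, d(60) = 12, d(61) = 2, d(62) = 4, d(63) = 6, d(64) = 7, d(65) = 4, d(66) = 8, d(67) = 2, d(68) = 6, d(69) = 4, d(70) = 8, d(71) = 2, d(72) = 12, d(73) = 2, d(74) = 4, d(75) = 6, d(76) = 6, d(77) = 4, d(78) = 8, d(79) = 2, d(80) = 10, d(81) = 5, d(82) = 4, d(83) = 2, d(84) = 12, d(85) = 4, d(86) = 4, d(87) = 4, d(88) = 8, d(89) = 2, d(90) = 12, d(91) = 4, d(92) = 6, d(93) = 4, d(94) = 4, d(95) = 4, d(96) = 12, d(97) = 2, d(98) = 6, d(99) = 6, d(100) = 9, d(101) = 2, d(102) = 8, d(103) = 2, d(104) = 8, d(105) = 8, d(106) = 4, d(107) = 2, d(108) = 12, d(109) = 2, d(110) = 8, d(111) = 4, d(112) = 10, d(113) = 2, d(114) = 8, d(115) = 4, d(116) = 6, d(117) = 6, d(118) = 4, d(119) = 4, d(120) = 16, d(121) = 3, d(122) = 4, d(123) = 4, d(124) = 6, d(125) = 4. Summing all 125 values: 623. (Dirichlet's divisor formula: Σ_{n ≤ x} d(n) = x ln(x) + (2γ − 1) x + O(√x). For x = 125, the asymptotic estimate is ≈ 622.84.)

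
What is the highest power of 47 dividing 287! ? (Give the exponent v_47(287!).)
v_47(287!) = 6

Legendre's formula: v_p(n!) = Σ_{k ≥ 1} ⌊n / p^k⌋. For p = 47, n = 287, the terms are:
  ⌊287/47^1⌋ = ⌊287/47⌋ = 6
(the next term ⌊287/47^2⌋ = 0, terminating the sum). Summing: v_47(287!) = 6 = 6.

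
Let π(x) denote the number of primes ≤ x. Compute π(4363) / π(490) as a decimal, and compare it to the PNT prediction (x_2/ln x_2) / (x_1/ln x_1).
π(4363)/π(490) = 596/93 ≈ 6.4086;  PNT prediction ≈ 6.5811.

π(490) = 93 and π(4363) = 596, so π(4363)/π(490) ≈ 6.4086. The PNT-predicted ratio is (4363/ln(4363)) / (490/ln(490)) ≈ 6.5811. The two agree to within a few percent, as expected.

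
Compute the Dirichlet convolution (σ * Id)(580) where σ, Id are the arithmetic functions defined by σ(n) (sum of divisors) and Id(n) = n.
(σ * Id)(580) = 11033

Divisors of 580: [1, 2, 4, 5, 10, 20, 29, 58, 116, 145, 290, 580]. For each d | 580:
  d = 1: σ(1) · Id(580/1) = 1 · 580 = 580
  d = 2: σ(2) · Id(580/2) = 3 · 290 = 870
  d = 4: σ(4) · Id(580/4) = 7 · 145 = 1015
  d = 5: σ(5) · Id(580/5) = 6 · 116 = 696
  d = 10: σ(10) · Id(580/10) = 18 · 58 = 1044
  d = 20: σ(20) · Id(580/20) = 42 · 29 = 1218
  d = 29: σ(29) · Id(580/29) = 30 · 20 = 600
  d = 58: σ(58) · Id(580/58) = 90 · 10 = 900
  d = 116: σ(116) · Id(580/116) = 210 · 5 = 1050
  d = 145: σ(145) · Id(580/145) = 180 · 4 = 720
  d = 290: σ(290) · Id(580/290) = 540 · 2 = 1080
  d = 580: σ(580) · Id(580/580) = 1260 · 1 = 1260
Summing: (σ * Id)(580) = 580 + 870 + 1015 + 696 + 1044 + 1218 + 600 + 900 + 1050 + 720 + 1080 + 1260 = 11033.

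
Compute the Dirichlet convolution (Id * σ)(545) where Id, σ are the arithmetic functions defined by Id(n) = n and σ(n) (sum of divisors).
(Id * σ)(545) = 2409

Divisors of 545: [1, 5, 109, 545]. For each d | 545:
  d = 1: Id(1) · σ(545/1) = 1 · 660 = 660
  d = 5: Id(5) · σ(545/5) = 5 · 110 = 550
  d = 109: Id(109) · σ(545/109) = 109 · 6 = 654
  d = 545: Id(545) · σ(545/545) = 545 · 1 = 545
Summing: (Id * σ)(545) = 660 + 550 + 654 + 545 = 2409.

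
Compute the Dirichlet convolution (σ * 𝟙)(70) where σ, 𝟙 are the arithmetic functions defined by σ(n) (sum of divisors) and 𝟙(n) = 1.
(σ * 𝟙)(70) = 252

Divisors of 70: [1, 2, 5, 7, 10, 14, 35, 70]. For each d | 70:
  d = 1: σ(1) · 𝟙(70/1) = 1 · 1 = 1
  d = 2: σ(2) · 𝟙(70/2) = 3 · 1 = 3
  d = 5: σ(5) · 𝟙(70/5) = 6 · 1 = 6
  d = 7: σ(7) · 𝟙(70/7) = 8 · 1 = 8
  d = 10: σ(10) · 𝟙(70/10) = 18 · 1 = 18
  d = 14: σ(14) · 𝟙(70/14) = 24 · 1 = 24
  d = 35: σ(35) · 𝟙(70/35) = 48 · 1 = 48
  d = 70: σ(70) · 𝟙(70/70) = 144 · 1 = 144
Summing: (σ * 𝟙)(70) = 1 + 3 + 6 + 8 + 18 + 24 + 48 + 144 = 252.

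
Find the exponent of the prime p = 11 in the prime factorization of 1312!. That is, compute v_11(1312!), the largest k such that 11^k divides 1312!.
v_11(1312!) = 129

Legendre's formula: v_p(n!) = Σ_{k ≥ 1} ⌊n / p^k⌋. For p = 11, n = 1312, the terms are:
  ⌊1312/11^1⌋ = ⌊1312/11⌋ = 119
  ⌊1312/11^2⌋ = ⌊1312/121⌋ = 10
(the next term ⌊1312/11^3⌋ = 0, terminating the sum). Summing: v_11(1312!) = 119 + 10 = 129.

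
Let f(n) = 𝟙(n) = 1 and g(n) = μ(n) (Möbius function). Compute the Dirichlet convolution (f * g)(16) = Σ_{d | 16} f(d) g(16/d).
(𝟙 * μ)(16) = 0

Divisors of 16: [1, 2, 4, 8, 16]. For each d | 16:
  d = 1: 𝟙(1) · μ(16/1) = 1 · 0 = 0
  d = 2: 𝟙(2) · μ(16/2) = 1 · 0 = 0
  d = 4: 𝟙(4) · μ(16/4) = 1 · 0 = 0
  d = 8: 𝟙(8) · μ(16/8) = 1 · -1 = -1
  d = 16: 𝟙(16) · μ(16/16) = 1 · 1 = 1
Summing: (𝟙 * μ)(16) = 0 + 0 + 0 + -1 + 1 = 0.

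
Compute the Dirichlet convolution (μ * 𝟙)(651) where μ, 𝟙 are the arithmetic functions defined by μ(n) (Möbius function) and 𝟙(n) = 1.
(μ * 𝟙)(651) = 0

Divisors of 651: [1, 3, 7, 21, 31, 93, 217, 651]. For each d | 651:
  d = 1: μ(1) · 𝟙(651/1) = 1 · 1 = 1
  d = 3: μ(3) · 𝟙(651/3) = -1 · 1 = -1
  d = 7: μ(7) · 𝟙(651/7) = -1 · 1 = -1
  d = 21: μ(21) · 𝟙(651/21) = 1 · 1 = 1
  d = 31: μ(31) · 𝟙(651/31) = -1 · 1 = -1
  d = 93: μ(93) · 𝟙(651/93) = 1 · 1 = 1
  d = 217: μ(217) · 𝟙(651/217) = 1 · 1 = 1
  d = 651: μ(651) · 𝟙(651/651) = -1 · 1 = -1
Summing: (μ * 𝟙)(651) = 1 + -1 + -1 + 1 + -1 + 1 + 1 + -1 = 0.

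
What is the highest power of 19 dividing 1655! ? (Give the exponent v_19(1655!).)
v_19(1655!) = 91

Legendre's formula: v_p(n!) = Σ_{k ≥ 1} ⌊n / p^k⌋. For p = 19, n = 1655, the terms are:
  ⌊1655/19^1⌋ = ⌊1655/19⌋ = 87
  ⌊1655/19^2⌋ = ⌊1655/361⌋ = 4
(the next term ⌊1655/19^3⌋ = 0, terminating the sum). Summing: v_19(1655!) = 87 + 4 = 91.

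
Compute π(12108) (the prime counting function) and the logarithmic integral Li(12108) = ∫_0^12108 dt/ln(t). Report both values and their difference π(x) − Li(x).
π(12108) = 1449;  Li(12108) ≈ 1472.59;  π(x) − Li(x) ≈ -23.59.

Direct count of primes ≤ 12108 gives π(12108) = 1449. Numerical evaluation of the logarithmic integral gives Li(12108) ≈ 1472.59. The difference π(x) − Li(x) ≈ -23.59 is typically negative for small/moderate x (Li(x) overestimates), though Littlewood's theorem shows this sign changes infinitely often.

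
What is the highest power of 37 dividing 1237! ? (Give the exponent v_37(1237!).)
v_37(1237!) = 33

Legendre's formula: v_p(n!) = Σ_{k ≥ 1} ⌊n / p^k⌋. For p = 37, n = 1237, the terms are:
  ⌊1237/37^1⌋ = ⌊1237/37⌋ = 33
(the next term ⌊1237/37^2⌋ = 0, terminating the sum). Summing: v_37(1237!) = 33 = 33.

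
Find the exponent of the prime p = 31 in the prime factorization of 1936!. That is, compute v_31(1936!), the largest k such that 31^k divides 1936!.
v_31(1936!) = 64

Legendre's formula: v_p(n!) = Σ_{k ≥ 1} ⌊n / p^k⌋. For p = 31, n = 1936, the terms are:
  ⌊1936/31^1⌋ = ⌊1936/31⌋ = 62
  ⌊1936/31^2⌋ = ⌊1936/961⌋ = 2
(the next term ⌊1936/31^3⌋ = 0, terminating the sum). Summing: v_31(1936!) = 62 + 2 = 64.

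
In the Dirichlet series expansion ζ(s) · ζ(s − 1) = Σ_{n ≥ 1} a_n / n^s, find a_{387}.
σ(387) = 572

In the product (Σ m^0/m^s)(Σ k / k^s) = Σ (Σ_{d | n} d) / n^s, the coefficient of 1/n^s is σ(n) = Σ_{d | n} d. For n = 387, divisors are [1, 3, 9, 43, 129, 387]; summing: σ(387) = 572.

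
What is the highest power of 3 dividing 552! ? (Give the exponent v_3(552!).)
v_3(552!) = 273

Legendre's formula: v_p(n!) = Σ_{k ≥ 1} ⌊n / p^k⌋. For p = 3, n = 552, the terms are:
  ⌊552/3^1⌋ = ⌊552/3⌋ = 184
  ⌊552/3^2⌋ = ⌊552/9⌋ = 61
  ⌊552/3^3⌋ = ⌊552/27⌋ = 20
  ⌊552/3^4⌋ = ⌊552/81⌋ = 6
  ⌊552/3^5⌋ = ⌊552/243⌋ = 2
(the next term ⌊552/3^6⌋ = 0, terminating the sum). Summing: v_3(552!) = 184 + 61 + 20 + 6 + 2 = 273.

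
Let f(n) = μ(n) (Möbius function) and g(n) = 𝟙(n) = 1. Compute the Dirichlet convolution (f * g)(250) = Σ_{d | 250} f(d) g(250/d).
(μ * 𝟙)(250) = 0

Divisors of 250: [1, 2, 5, 10, 25, 50, 125, 250]. For each d | 250:
  d = 1: μ(1) · 𝟙(250/1) = 1 · 1 = 1
  d = 2: μ(2) · 𝟙(250/2) = -1 · 1 = -1
  d = 5: μ(5) · 𝟙(250/5) = -1 · 1 = -1
  d = 10: μ(10) · 𝟙(250/10) = 1 · 1 = 1
  d = 25: μ(25) · 𝟙(250/25) = 0 · 1 = 0
  d = 50: μ(50) · 𝟙(250/50) = 0 · 1 = 0
  d = 125: μ(125) · 𝟙(250/125) = 0 · 1 = 0
  d = 250: μ(250) · 𝟙(250/250) = 0 · 1 = 0
Summing: (μ * 𝟙)(250) = 1 + -1 + -1 + 1 + 0 + 0 + 0 + 0 = 0.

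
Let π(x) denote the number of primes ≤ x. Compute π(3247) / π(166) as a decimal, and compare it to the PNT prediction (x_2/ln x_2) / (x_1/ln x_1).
π(3247)/π(166) = 457/38 ≈ 12.0263;  PNT prediction ≈ 12.3668.

π(166) = 38 and π(3247) = 457, so π(3247)/π(166) ≈ 12.0263. The PNT-predicted ratio is (3247/ln(3247)) / (166/ln(166)) ≈ 12.3668. The two agree to within a few percent, as expected.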